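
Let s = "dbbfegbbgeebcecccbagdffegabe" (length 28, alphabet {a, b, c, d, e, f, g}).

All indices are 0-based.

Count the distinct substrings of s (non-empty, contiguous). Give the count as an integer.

rank | idx | suffix
   0 |  25 | abe
   1 |  18 | agdffegabe
   2 |  17 | bagdffegabe
   3 |   1 | bbfegbbgeebcecccbagdffegabe
   4 |   6 | bbgeebcecccbagdffegabe
   5 |  11 | bcecccbagdffegabe
   6 |  26 | be
   7 |   2 | bfegbbgeebcecccbagdffegabe
   8 |   7 | bgeebcecccbagdffegabe
   9 |  16 | cbagdffegabe
  10 |  15 | ccbagdffegabe
  11 |  14 | cccbagdffegabe
  12 |  12 | cecccbagdffegabe
  13 |   0 | dbbfegbbgeebcecccbagdffegabe
  14 |  20 | dffegabe
  15 |  27 | e
  16 |  10 | ebcecccbagdffegabe
  17 |  13 | ecccbagdffegabe
  18 |   9 | eebcecccbagdffegabe
  19 |  23 | egabe
  20 |   4 | egbbgeebcecccbagdffegabe
  21 |  22 | fegabe
  22 |   3 | fegbbgeebcecccbagdffegabe
  23 |  21 | ffegabe
  24 |  24 | gabe
  25 |   5 | gbbgeebcecccbagdffegabe
  26 |  19 | gdffegabe
  27 |   8 | geebcecccbagdffegabe

SA = [25, 18, 17, 1, 6, 11, 26, 2, 7, 16, 15, 14, 12, 0, 20, 27, 10, 13, 9, 23, 4, 22, 3, 21, 24, 5, 19, 8]
i: (SA[i-1],SA[i]) lcp shared
  1: (25,18) 1 'a'
  2: (18,17) 0 ''
  3: (17,1) 1 'b'
  4: (1,6) 2 'bb'
  5: (6,11) 1 'b'
  6: (11,26) 1 'b'
  7: (26,2) 1 'b'
  8: (2,7) 1 'b'
  9: (7,16) 0 ''
  10: (16,15) 1 'c'
  11: (15,14) 2 'cc'
  12: (14,12) 1 'c'
  13: (12,0) 0 ''
  14: (0,20) 1 'd'
  15: (20,27) 0 ''
  16: (27,10) 1 'e'
  17: (10,13) 1 'e'
  18: (13,9) 1 'e'
  19: (9,23) 1 'e'
  20: (23,4) 2 'eg'
  21: (4,22) 0 ''
  22: (22,3) 3 'feg'
  23: (3,21) 1 'f'
  24: (21,24) 0 ''
  25: (24,5) 1 'g'
  26: (5,19) 1 'g'
  27: (19,8) 1 'g'

n(n+1)/2 = 28·29/2 = 406
Σ LCP = 0 + 1 + 0 + 1 + 2 + 1 + 1 + 1 + 1 + 0 + 1 + 2 + 1 + 0 + 1 + 0 + 1 + 1 + 1 + 1 + 2 + 0 + 3 + 1 + 0 + 1 + 1 + 1 = 26
distinct = 406 − 26 = 380

380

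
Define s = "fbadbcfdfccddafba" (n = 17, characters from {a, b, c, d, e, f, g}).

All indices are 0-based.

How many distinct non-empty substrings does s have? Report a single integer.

rank→(start, suffix):
  0 → (16, 'a')
  1 → (2, 'adbcfdfccddafba')
  2 → (13, 'afba')
  3 → (15, 'ba')
  4 → (1, 'badbcfdfccddafba')
  5 → (4, 'bcfdfccddafba')
  6 → (9, 'ccddafba')
  7 → (10, 'cddafba')
  8 → (5, 'cfdfccddafba')
  9 → (12, 'dafba')
  10 → (3, 'dbcfdfccddafba')
  11 → (11, 'ddafba')
  12 → (7, 'dfccddafba')
  13 → (14, 'fba')
  14 → (0, 'fbadbcfdfccddafba')
  15 → (8, 'fccddafba')
  16 → (6, 'fdfccddafba')

SA = [16, 2, 13, 15, 1, 4, 9, 10, 5, 12, 3, 11, 7, 14, 0, 8, 6]
rank  pair      lcp
   1  s[16:],s[2:]  1  'a'
   2  s[2:],s[13:]  1  'a'
   3  s[13:],s[15:]  0  ''
   4  s[15:],s[1:]  2  'ba'
   5  s[1:],s[4:]  1  'b'
   6  s[4:],s[9:]  0  ''
   7  s[9:],s[10:]  1  'c'
   8  s[10:],s[5:]  1  'c'
   9  s[5:],s[12:]  0  ''
  10  s[12:],s[3:]  1  'd'
  11  s[3:],s[11:]  1  'd'
  12  s[11:],s[7:]  1  'd'
  13  s[7:],s[14:]  0  ''
  14  s[14:],s[0:]  3  'fba'
  15  s[0:],s[8:]  1  'f'
  16  s[8:],s[6:]  1  'f'

n(n+1)/2 = 17·18/2 = 153
Σ LCP = 0 + 1 + 1 + 0 + 2 + 1 + 0 + 1 + 1 + 0 + 1 + 1 + 1 + 0 + 3 + 1 + 1 = 15
distinct = 153 − 15 = 138

138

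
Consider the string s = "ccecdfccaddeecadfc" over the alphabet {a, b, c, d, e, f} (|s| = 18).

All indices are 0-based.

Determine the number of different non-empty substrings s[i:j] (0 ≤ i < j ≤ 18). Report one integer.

150

rank | idx | suffix
   0 |   8 | addeecadfc
   1 |  14 | adfc
   2 |  17 | c
   3 |   7 | caddeecadfc
   4 |  13 | cadfc
   5 |   6 | ccaddeecadfc
   6 |   0 | ccecdfccaddeecadfc
   7 |   3 | cdfccaddeecadfc
   8 |   1 | cecdfccaddeecadfc
   9 |   9 | ddeecadfc
  10 |  10 | deecadfc
  11 |  15 | dfc
  12 |   4 | dfccaddeecadfc
  13 |  12 | ecadfc
  14 |   2 | ecdfccaddeecadfc
  15 |  11 | eecadfc
  16 |  16 | fc
  17 |   5 | fccaddeecadfc

SA = [8, 14, 17, 7, 13, 6, 0, 3, 1, 9, 10, 15, 4, 12, 2, 11, 16, 5]
rank  pair      lcp
   1  s[8:],s[14:]  2  'ad'
   2  s[14:],s[17:]  0  ''
   3  s[17:],s[7:]  1  'c'
   4  s[7:],s[13:]  3  'cad'
   5  s[13:],s[6:]  1  'c'
   6  s[6:],s[0:]  2  'cc'
   7  s[0:],s[3:]  1  'c'
   8  s[3:],s[1:]  1  'c'
   9  s[1:],s[9:]  0  ''
  10  s[9:],s[10:]  1  'd'
  11  s[10:],s[15:]  1  'd'
  12  s[15:],s[4:]  3  'dfc'
  13  s[4:],s[12:]  0  ''
  14  s[12:],s[2:]  2  'ec'
  15  s[2:],s[11:]  1  'e'
  16  s[11:],s[16:]  0  ''
  17  s[16:],s[5:]  2  'fc'

n(n+1)/2 = 18·19/2 = 171
Σ LCP = 0 + 2 + 0 + 1 + 3 + 1 + 2 + 1 + 1 + 0 + 1 + 1 + 3 + 0 + 2 + 1 + 0 + 2 = 21
distinct = 171 − 21 = 150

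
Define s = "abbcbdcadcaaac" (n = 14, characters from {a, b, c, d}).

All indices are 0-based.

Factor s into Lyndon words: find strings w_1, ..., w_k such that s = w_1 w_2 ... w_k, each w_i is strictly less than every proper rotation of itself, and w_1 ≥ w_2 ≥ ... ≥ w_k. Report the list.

emit factor 1: 'abbcbdcadc' (i=0, period=10)
emit factor 2: 'aaac' (i=10, period=4)

["abbcbdcadc", "aaac"]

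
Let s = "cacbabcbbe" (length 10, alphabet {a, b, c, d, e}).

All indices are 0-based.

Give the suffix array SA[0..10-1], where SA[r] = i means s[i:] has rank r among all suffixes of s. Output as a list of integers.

[4, 1, 3, 7, 5, 8, 0, 2, 6, 9]

sorted suffixes:
  #0 SA[0]=4  'abcbbe'
  #1 SA[1]=1  'acbabcbbe'
  #2 SA[2]=3  'babcbbe'
  #3 SA[3]=7  'bbe'
  #4 SA[4]=5  'bcbbe'
  #5 SA[5]=8  'be'
  #6 SA[6]=0  'cacbabcbbe'
  #7 SA[7]=2  'cbabcbbe'
  #8 SA[8]=6  'cbbe'
  #9 SA[9]=9  'e'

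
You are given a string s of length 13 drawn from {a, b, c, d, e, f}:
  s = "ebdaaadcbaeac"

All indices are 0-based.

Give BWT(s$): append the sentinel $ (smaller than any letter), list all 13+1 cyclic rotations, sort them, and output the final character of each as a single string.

rank  rotation        last
    0  $ebdaaadcbaeac  c
    1  aaadcbaeac$ebd  d
    2  aadcbaeac$ebda  a
    3  ac$ebdaaadcbae  e
    4  adcbaeac$ebdaa  a
    5  aeac$ebdaaadcb  b
    6  baeac$ebdaaadc  c
    7  bdaaadcbaeac$e  e
    8  c$ebdaaadcbaea  a
    9  cbaeac$ebdaaad  d
   10  daaadcbaeac$eb  b
   11  dcbaeac$ebdaaa  a
   12  eac$ebdaaadcba  a
   13  ebdaaadcbaeac$  $

cdaeabceadbaa$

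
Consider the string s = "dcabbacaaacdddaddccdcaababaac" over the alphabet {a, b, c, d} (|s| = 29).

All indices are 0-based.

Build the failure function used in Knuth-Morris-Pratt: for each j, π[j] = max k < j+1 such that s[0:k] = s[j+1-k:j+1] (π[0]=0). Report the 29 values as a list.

π[0] = 0
j=1 s[j]='c': π[1]=0 (border '')
j=2 s[j]='a': π[2]=0 (border '')
j=3 s[j]='b': π[3]=0 (border '')
j=4 s[j]='b': π[4]=0 (border '')
j=5 s[j]='a': π[5]=0 (border '')
j=6 s[j]='c': π[6]=0 (border '')
j=7 s[j]='a': π[7]=0 (border '')
j=8 s[j]='a': π[8]=0 (border '')
j=9 s[j]='a': π[9]=0 (border '')
j=10 s[j]='c': π[10]=0 (border '')
j=11 s[j]='d': π[11]=1 (border 'd')
j=12 s[j]='d': k: 1→0; π[12]=1 (border 'd')
j=13 s[j]='d': k: 1→0; π[13]=1 (border 'd')
j=14 s[j]='a': k: 1→0; π[14]=0 (border '')
j=15 s[j]='d': π[15]=1 (border 'd')
j=16 s[j]='d': k: 1→0; π[16]=1 (border 'd')
j=17 s[j]='c': π[17]=2 (border 'dc')
j=18 s[j]='c': k: 2→0; π[18]=0 (border '')
j=19 s[j]='d': π[19]=1 (border 'd')
j=20 s[j]='c': π[20]=2 (border 'dc')
j=21 s[j]='a': π[21]=3 (border 'dca')
j=22 s[j]='a': k: 3→0; π[22]=0 (border '')
j=23 s[j]='b': π[23]=0 (border '')
j=24 s[j]='a': π[24]=0 (border '')
j=25 s[j]='b': π[25]=0 (border '')
j=26 s[j]='a': π[26]=0 (border '')
j=27 s[j]='a': π[27]=0 (border '')
j=28 s[j]='c': π[28]=0 (border '')

[0, 0, 0, 0, 0, 0, 0, 0, 0, 0, 0, 1, 1, 1, 0, 1, 1, 2, 0, 1, 2, 3, 0, 0, 0, 0, 0, 0, 0]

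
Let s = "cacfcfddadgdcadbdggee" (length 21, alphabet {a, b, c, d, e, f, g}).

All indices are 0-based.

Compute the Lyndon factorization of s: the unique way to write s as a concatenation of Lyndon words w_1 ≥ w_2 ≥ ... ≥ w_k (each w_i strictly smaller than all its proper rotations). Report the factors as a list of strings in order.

emit factor 1: 'c' (i=0, period=1)
emit factor 2: 'acfcfddadgdcadbdggee' (i=1, period=20)

["c", "acfcfddadgdcadbdggee"]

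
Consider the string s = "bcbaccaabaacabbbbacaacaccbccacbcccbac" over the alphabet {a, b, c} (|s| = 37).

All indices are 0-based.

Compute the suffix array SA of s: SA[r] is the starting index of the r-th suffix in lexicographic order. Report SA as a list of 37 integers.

[6, 9, 19, 7, 12, 35, 17, 10, 20, 28, 3, 22, 8, 34, 16, 2, 15, 14, 13, 0, 25, 30, 36, 5, 18, 11, 27, 21, 33, 1, 24, 29, 4, 26, 32, 23, 31]

rank→(start, suffix):
  0 → (6, 'aabaacabbbbacaacaccbccacbcccbac')
  1 → (9, 'aacabbbbacaacaccbccacbcccbac')
  2 → (19, 'aacaccbccacbcccbac')
  3 → (7, 'abaacabbbbacaacaccbccacbcccbac')
  4 → (12, 'abbbbacaacaccbccacbcccbac')
  5 → (35, 'ac')
  6 → (17, 'acaacaccbccacbcccbac')
  7 → (10, 'acabbbbacaacaccbccacbcccbac')
  8 → (20, 'acaccbccacbcccbac')
  9 → (28, 'acbcccbac')
  10 → (3, 'accaabaacabbbbacaacaccbccacbcccbac')
  11 → (22, 'accbccacbcccbac')
  12 → (8, 'baacabbbbacaacaccbccacbcccbac')
  13 → (34, 'bac')
  14 → (16, 'bacaacaccbccacbcccbac')
  15 → (2, 'baccaabaacabbbbacaacaccbccacbcccbac')
  16 → (15, 'bbacaacaccbccacbcccbac')
  17 → (14, 'bbbacaacaccbccacbcccbac')
  18 → (13, 'bbbbacaacaccbccacbcccbac')
  19 → (0, 'bcbaccaabaacabbbbacaacaccbccacbcccbac')
  20 → (25, 'bccacbcccbac')
  21 → (30, 'bcccbac')
  22 → (36, 'c')
  23 → (5, 'caabaacabbbbacaacaccbccacbcccbac')
  24 → (18, 'caacaccbccacbcccbac')
  25 → (11, 'cabbbbacaacaccbccacbcccbac')
  26 → (27, 'cacbcccbac')
  27 → (21, 'caccbccacbcccbac')
  28 → (33, 'cbac')
  29 → (1, 'cbaccaabaacabbbbacaacaccbccacbcccbac')
  30 → (24, 'cbccacbcccbac')
  31 → (29, 'cbcccbac')
  32 → (4, 'ccaabaacabbbbacaacaccbccacbcccbac')
  33 → (26, 'ccacbcccbac')
  34 → (32, 'ccbac')
  35 → (23, 'ccbccacbcccbac')
  36 → (31, 'cccbac')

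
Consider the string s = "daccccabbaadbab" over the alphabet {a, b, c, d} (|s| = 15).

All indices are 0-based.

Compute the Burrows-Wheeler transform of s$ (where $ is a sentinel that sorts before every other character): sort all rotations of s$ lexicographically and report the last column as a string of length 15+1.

rank  rotation          last
    0  $daccccabbaadbab  b
    1  aadbab$daccccabb  b
    2  ab$daccccabbaadb  b
    3  abbaadbab$dacccc  c
    4  accccabbaadbab$d  d
    5  adbab$daccccabba  a
    6  b$daccccabbaadba  a
    7  baadbab$daccccab  b
    8  bab$daccccabbaad  d
    9  bbaadbab$dacccca  a
   10  cabbaadbab$daccc  c
   11  ccabbaadbab$dacc  c
   12  cccabbaadbab$dac  c
   13  ccccabbaadbab$da  a
   14  daccccabbaadbab$  $
   15  dbab$daccccabbaa  a

bbbcdaabdaccca$a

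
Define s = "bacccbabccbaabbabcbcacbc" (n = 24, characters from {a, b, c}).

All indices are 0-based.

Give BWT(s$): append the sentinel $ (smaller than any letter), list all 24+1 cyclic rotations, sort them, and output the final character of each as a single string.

rank  rotation                   last
    0  $bacccbabccbaabbabcbcacbc  c
    1  aabbabcbcacbc$bacccbabccb  b
    2  abbabcbcacbc$bacccbabccba  a
    3  abcbcacbc$bacccbabccbaabb  b
    4  abccbaabbabcbcacbc$bacccb  b
    5  acbc$bacccbabccbaabbabcbc  c
    6  acccbabccbaabbabcbcacbc$b  b
    7  baabbabcbcacbc$bacccbabcc  c
    8  babcbcacbc$bacccbabccbaab  b
    9  babccbaabbabcbcacbc$baccc  c
   10  bacccbabccbaabbabcbcacbc$  $
   11  bbabcbcacbc$bacccbabccbaa  a
   12  bc$bacccbabccbaabbabcbcac  c
   13  bcacbc$bacccbabccbaabbabc  c
   14  bcbcacbc$bacccbabccbaabba  a
   15  bccbaabbabcbcacbc$bacccba  a
   16  c$bacccbabccbaabbabcbcacb  b
   17  cacbc$bacccbabccbaabbabcb  b
   18  cbaabbabcbcacbc$bacccbabc  c
   19  cbabccbaabbabcbcacbc$bacc  c
   20  cbc$bacccbabccbaabbabcbca  a
   21  cbcacbc$bacccbabccbaabbab  b
   22  ccbaabbabcbcacbc$bacccbab  b
   23  ccbabccbaabbabcbcacbc$bac  c
   24  cccbabccbaabbabcbcacbc$ba  a

cbabbcbcbc$accaabbccabbca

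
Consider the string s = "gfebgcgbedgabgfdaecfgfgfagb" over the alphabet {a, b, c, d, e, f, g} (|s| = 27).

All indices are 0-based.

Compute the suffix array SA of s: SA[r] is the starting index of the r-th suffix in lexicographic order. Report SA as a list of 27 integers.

rank | idx | suffix
   0 |  11 | abgfdaecfgfgfagb
   1 |  16 | aecfgfgfagb
   2 |  24 | agb
   3 |  26 | b
   4 |   7 | bedgabgfdaecfgfgfagb
   5 |   3 | bgcgbedgabgfdaecfgfgfagb
   6 |  12 | bgfdaecfgfgfagb
   7 |  18 | cfgfgfagb
   8 |   5 | cgbedgabgfdaecfgfgfagb
   9 |  15 | daecfgfgfagb
  10 |   9 | dgabgfdaecfgfgfagb
  11 |   2 | ebgcgbedgabgfdaecfgfgfagb
  12 |  17 | ecfgfgfagb
  13 |   8 | edgabgfdaecfgfgfagb
  14 |  23 | fagb
  15 |  14 | fdaecfgfgfagb
  16 |   1 | febgcgbedgabgfdaecfgfgfagb
  17 |  21 | fgfagb
  18 |  19 | fgfgfagb
  19 |  10 | gabgfdaecfgfgfagb
  20 |  25 | gb
  21 |   6 | gbedgabgfdaecfgfgfagb
  22 |   4 | gcgbedgabgfdaecfgfgfagb
  23 |  22 | gfagb
  24 |  13 | gfdaecfgfgfagb
  25 |   0 | gfebgcgbedgabgfdaecfgfgfagb
  26 |  20 | gfgfagb

[11, 16, 24, 26, 7, 3, 12, 18, 5, 15, 9, 2, 17, 8, 23, 14, 1, 21, 19, 10, 25, 6, 4, 22, 13, 0, 20]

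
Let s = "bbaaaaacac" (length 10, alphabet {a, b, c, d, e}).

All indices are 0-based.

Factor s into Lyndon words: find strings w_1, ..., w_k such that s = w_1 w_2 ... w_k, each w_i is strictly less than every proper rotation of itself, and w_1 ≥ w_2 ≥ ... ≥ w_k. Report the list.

emit factor 1: 'b' (i=0, period=1)
emit factor 2: 'b' (i=1, period=1)
emit factor 3: 'aaaaacac' (i=2, period=8)

["b", "b", "aaaaacac"]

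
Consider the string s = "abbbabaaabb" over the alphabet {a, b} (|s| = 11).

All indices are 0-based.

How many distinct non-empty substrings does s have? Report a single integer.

sorted suffixes:
  #0 SA[0]=6  'aaabb'
  #1 SA[1]=7  'aabb'
  #2 SA[2]=4  'abaaabb'
  #3 SA[3]=8  'abb'
  #4 SA[4]=0  'abbbabaaabb'
  #5 SA[5]=10  'b'
  #6 SA[6]=5  'baaabb'
  #7 SA[7]=3  'babaaabb'
  #8 SA[8]=9  'bb'
  #9 SA[9]=2  'bbabaaabb'
  #10 SA[10]=1  'bbbabaaabb'

SA = [6, 7, 4, 8, 0, 10, 5, 3, 9, 2, 1]
[i] adj suffixes → lcp
  [1] 6/7 → 2 ('aa')
  [2] 7/4 → 1 ('a')
  [3] 4/8 → 2 ('ab')
  [4] 8/0 → 3 ('abb')
  [5] 0/10 → 0 ('')
  [6] 10/5 → 1 ('b')
  [7] 5/3 → 2 ('ba')
  [8] 3/9 → 1 ('b')
  [9] 9/2 → 2 ('bb')
  [10] 2/1 → 2 ('bb')

n(n+1)/2 = 11·12/2 = 66
Σ LCP = 0 + 2 + 1 + 2 + 3 + 0 + 1 + 2 + 1 + 2 + 2 = 16
distinct = 66 − 16 = 50

50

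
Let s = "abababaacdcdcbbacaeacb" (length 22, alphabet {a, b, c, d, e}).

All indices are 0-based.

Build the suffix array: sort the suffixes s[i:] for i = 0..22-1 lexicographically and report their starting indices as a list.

rank→(start, suffix):
  0 → (6, 'aacdcdcbbacaeacb')
  1 → (4, 'abaacdcdcbbacaeacb')
  2 → (2, 'ababaacdcdcbbacaeacb')
  3 → (0, 'abababaacdcdcbbacaeacb')
  4 → (15, 'acaeacb')
  5 → (19, 'acb')
  6 → (7, 'acdcdcbbacaeacb')
  7 → (17, 'aeacb')
  8 → (21, 'b')
  9 → (5, 'baacdcdcbbacaeacb')
  10 → (3, 'babaacdcdcbbacaeacb')
  11 → (1, 'bababaacdcdcbbacaeacb')
  12 → (14, 'bacaeacb')
  13 → (13, 'bbacaeacb')
  14 → (16, 'caeacb')
  15 → (20, 'cb')
  16 → (12, 'cbbacaeacb')
  17 → (10, 'cdcbbacaeacb')
  18 → (8, 'cdcdcbbacaeacb')
  19 → (11, 'dcbbacaeacb')
  20 → (9, 'dcdcbbacaeacb')
  21 → (18, 'eacb')

[6, 4, 2, 0, 15, 19, 7, 17, 21, 5, 3, 1, 14, 13, 16, 20, 12, 10, 8, 11, 9, 18]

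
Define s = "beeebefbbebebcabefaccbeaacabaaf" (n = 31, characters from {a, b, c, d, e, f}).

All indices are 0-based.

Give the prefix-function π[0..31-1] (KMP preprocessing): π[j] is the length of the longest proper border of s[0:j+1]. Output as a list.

π[0] = 0
j=1 s[j]='e': π[1]=0 (border '')
j=2 s[j]='e': π[2]=0 (border '')
j=3 s[j]='e': π[3]=0 (border '')
j=4 s[j]='b': π[4]=1 (border 'b')
j=5 s[j]='e': π[5]=2 (border 'be')
j=6 s[j]='f': k: 2→0; π[6]=0 (border '')
j=7 s[j]='b': π[7]=1 (border 'b')
j=8 s[j]='b': k: 1→0; π[8]=1 (border 'b')
j=9 s[j]='e': π[9]=2 (border 'be')
j=10 s[j]='b': k: 2→0; π[10]=1 (border 'b')
j=11 s[j]='e': π[11]=2 (border 'be')
j=12 s[j]='b': k: 2→0; π[12]=1 (border 'b')
j=13 s[j]='c': k: 1→0; π[13]=0 (border '')
j=14 s[j]='a': π[14]=0 (border '')
j=15 s[j]='b': π[15]=1 (border 'b')
j=16 s[j]='e': π[16]=2 (border 'be')
j=17 s[j]='f': k: 2→0; π[17]=0 (border '')
j=18 s[j]='a': π[18]=0 (border '')
j=19 s[j]='c': π[19]=0 (border '')
j=20 s[j]='c': π[20]=0 (border '')
j=21 s[j]='b': π[21]=1 (border 'b')
j=22 s[j]='e': π[22]=2 (border 'be')
j=23 s[j]='a': k: 2→0; π[23]=0 (border '')
j=24 s[j]='a': π[24]=0 (border '')
j=25 s[j]='c': π[25]=0 (border '')
j=26 s[j]='a': π[26]=0 (border '')
j=27 s[j]='b': π[27]=1 (border 'b')
j=28 s[j]='a': k: 1→0; π[28]=0 (border '')
j=29 s[j]='a': π[29]=0 (border '')
j=30 s[j]='f': π[30]=0 (border '')

[0, 0, 0, 0, 1, 2, 0, 1, 1, 2, 1, 2, 1, 0, 0, 1, 2, 0, 0, 0, 0, 1, 2, 0, 0, 0, 0, 1, 0, 0, 0]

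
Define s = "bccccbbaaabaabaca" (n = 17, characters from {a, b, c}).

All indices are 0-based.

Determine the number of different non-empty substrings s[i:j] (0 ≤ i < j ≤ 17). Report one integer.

127

rank | idx | suffix
   0 |  16 | a
   1 |   7 | aaabaabaca
   2 |   8 | aabaabaca
   3 |  11 | aabaca
   4 |   9 | abaabaca
   5 |  12 | abaca
   6 |  14 | aca
   7 |   6 | baaabaabaca
   8 |  10 | baabaca
   9 |  13 | baca
  10 |   5 | bbaaabaabaca
  11 |   0 | bccccbbaaabaabaca
  12 |  15 | ca
  13 |   4 | cbbaaabaabaca
  14 |   3 | ccbbaaabaabaca
  15 |   2 | cccbbaaabaabaca
  16 |   1 | ccccbbaaabaabaca

SA = [16, 7, 8, 11, 9, 12, 14, 6, 10, 13, 5, 0, 15, 4, 3, 2, 1]
i: (SA[i-1],SA[i]) lcp shared
  1: (16,7) 1 'a'
  2: (7,8) 2 'aa'
  3: (8,11) 4 'aaba'
  4: (11,9) 1 'a'
  5: (9,12) 3 'aba'
  6: (12,14) 1 'a'
  7: (14,6) 0 ''
  8: (6,10) 3 'baa'
  9: (10,13) 2 'ba'
  10: (13,5) 1 'b'
  11: (5,0) 1 'b'
  12: (0,15) 0 ''
  13: (15,4) 1 'c'
  14: (4,3) 1 'c'
  15: (3,2) 2 'cc'
  16: (2,1) 3 'ccc'

n(n+1)/2 = 17·18/2 = 153
Σ LCP = 0 + 1 + 2 + 4 + 1 + 3 + 1 + 0 + 3 + 2 + 1 + 1 + 0 + 1 + 1 + 2 + 3 = 26
distinct = 153 − 26 = 127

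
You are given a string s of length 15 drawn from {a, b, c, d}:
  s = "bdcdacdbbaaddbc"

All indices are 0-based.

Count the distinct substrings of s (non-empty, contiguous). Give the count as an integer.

107

rank | idx | suffix
   0 |   9 | aaddbc
   1 |   4 | acdbbaaddbc
   2 |  10 | addbc
   3 |   8 | baaddbc
   4 |   7 | bbaaddbc
   5 |  13 | bc
   6 |   0 | bdcdacdbbaaddbc
   7 |  14 | c
   8 |   2 | cdacdbbaaddbc
   9 |   5 | cdbbaaddbc
  10 |   3 | dacdbbaaddbc
  11 |   6 | dbbaaddbc
  12 |  12 | dbc
  13 |   1 | dcdacdbbaaddbc
  14 |  11 | ddbc

SA = [9, 4, 10, 8, 7, 13, 0, 14, 2, 5, 3, 6, 12, 1, 11]
i: (SA[i-1],SA[i]) lcp shared
  1: (9,4) 1 'a'
  2: (4,10) 1 'a'
  3: (10,8) 0 ''
  4: (8,7) 1 'b'
  5: (7,13) 1 'b'
  6: (13,0) 1 'b'
  7: (0,14) 0 ''
  8: (14,2) 1 'c'
  9: (2,5) 2 'cd'
  10: (5,3) 0 ''
  11: (3,6) 1 'd'
  12: (6,12) 2 'db'
  13: (12,1) 1 'd'
  14: (1,11) 1 'd'

n(n+1)/2 = 15·16/2 = 120
Σ LCP = 0 + 1 + 1 + 0 + 1 + 1 + 1 + 0 + 1 + 2 + 0 + 1 + 2 + 1 + 1 = 13
distinct = 120 − 13 = 107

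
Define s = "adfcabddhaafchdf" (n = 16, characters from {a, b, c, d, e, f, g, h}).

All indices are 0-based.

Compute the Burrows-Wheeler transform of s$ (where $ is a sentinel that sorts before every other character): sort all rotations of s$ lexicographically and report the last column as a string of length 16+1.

rank  rotation           last
    0  $adfcabddhaafchdf  f
    1  aafchdf$adfcabddh  h
    2  abddhaafchdf$adfc  c
    3  adfcabddhaafchdf$  $
    4  afchdf$adfcabddha  a
    5  bddhaafchdf$adfca  a
    6  cabddhaafchdf$adf  f
    7  chdf$adfcabddhaaf  f
    8  ddhaafchdf$adfcab  b
    9  df$adfcabddhaafch  h
   10  dfcabddhaafchdf$a  a
   11  dhaafchdf$adfcabd  d
   12  f$adfcabddhaafchd  d
   13  fcabddhaafchdf$ad  d
   14  fchdf$adfcabddhaa  a
   15  haafchdf$adfcabdd  d
   16  hdf$adfcabddhaafc  c

fhc$aaffbhadddadc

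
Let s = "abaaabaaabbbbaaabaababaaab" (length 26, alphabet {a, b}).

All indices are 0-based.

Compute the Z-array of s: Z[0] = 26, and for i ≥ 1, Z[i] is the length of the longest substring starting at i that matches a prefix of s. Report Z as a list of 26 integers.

[26, 0, 1, 1, 6, 0, 1, 1, 2, 0, 0, 0, 0, 1, 1, 4, 0, 1, 3, 0, 6, 0, 1, 1, 2, 0]

Z[0]=26
i=1: i≥r, start 0; Z[1]=0
i=2: i≥r, start 0; Z[2]=1 grow→box=[2,3)
i=3: i≥r, start 0; Z[3]=1 grow→box=[3,4)
i=4: i≥r, start 0; Z[4]=6 grow→box=[4,10)
i=5: min(r-i=5, Z[1]=0)=0; Z[5]=0
i=6: min(r-i=4, Z[2]=1)=1; Z[6]=1
i=7: min(r-i=3, Z[3]=1)=1; Z[7]=1
i=8: min(r-i=2, Z[4]=6)=2; Z[8]=2
i=9: min(r-i=1, Z[5]=0)=0; Z[9]=0
i=10: i≥r, start 0; Z[10]=0
i=11: i≥r, start 0; Z[11]=0
i=12: i≥r, start 0; Z[12]=0
i=13: i≥r, start 0; Z[13]=1 grow→box=[13,14)
i=14: i≥r, start 0; Z[14]=1 grow→box=[14,15)
i=15: i≥r, start 0; Z[15]=4 grow→box=[15,19)
i=16: min(r-i=3, Z[1]=0)=0; Z[16]=0
i=17: min(r-i=2, Z[2]=1)=1; Z[17]=1
i=18: min(r-i=1, Z[3]=1)=1; Z[18]=3 grow→box=[18,21)
i=19: min(r-i=2, Z[1]=0)=0; Z[19]=0
i=20: min(r-i=1, Z[2]=1)=1; Z[20]=6 grow→box=[20,26)
i=21: min(r-i=5, Z[1]=0)=0; Z[21]=0
i=22: min(r-i=4, Z[2]=1)=1; Z[22]=1
i=23: min(r-i=3, Z[3]=1)=1; Z[23]=1
i=24: min(r-i=2, Z[4]=6)=2; Z[24]=2
i=25: min(r-i=1, Z[5]=0)=0; Z[25]=0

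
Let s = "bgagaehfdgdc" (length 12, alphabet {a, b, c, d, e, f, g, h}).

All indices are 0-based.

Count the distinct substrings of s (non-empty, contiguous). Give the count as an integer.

sorted suffixes:
  #0 SA[0]=4  'aehfdgdc'
  #1 SA[1]=2  'agaehfdgdc'
  #2 SA[2]=0  'bgagaehfdgdc'
  #3 SA[3]=11  'c'
  #4 SA[4]=10  'dc'
  #5 SA[5]=8  'dgdc'
  #6 SA[6]=5  'ehfdgdc'
  #7 SA[7]=7  'fdgdc'
  #8 SA[8]=3  'gaehfdgdc'
  #9 SA[9]=1  'gagaehfdgdc'
  #10 SA[10]=9  'gdc'
  #11 SA[11]=6  'hfdgdc'

SA = [4, 2, 0, 11, 10, 8, 5, 7, 3, 1, 9, 6]
rank  pair      lcp
   1  s[4:],s[2:]  1  'a'
   2  s[2:],s[0:]  0  ''
   3  s[0:],s[11:]  0  ''
   4  s[11:],s[10:]  0  ''
   5  s[10:],s[8:]  1  'd'
   6  s[8:],s[5:]  0  ''
   7  s[5:],s[7:]  0  ''
   8  s[7:],s[3:]  0  ''
   9  s[3:],s[1:]  2  'ga'
  10  s[1:],s[9:]  1  'g'
  11  s[9:],s[6:]  0  ''

n(n+1)/2 = 12·13/2 = 78
Σ LCP = 0 + 1 + 0 + 0 + 0 + 1 + 0 + 0 + 0 + 2 + 1 + 0 = 5
distinct = 78 − 5 = 73

73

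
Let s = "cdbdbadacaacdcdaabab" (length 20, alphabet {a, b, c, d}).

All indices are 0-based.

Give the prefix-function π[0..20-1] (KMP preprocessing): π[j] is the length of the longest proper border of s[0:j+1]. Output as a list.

[0, 0, 0, 0, 0, 0, 0, 0, 1, 0, 0, 1, 2, 1, 2, 0, 0, 0, 0, 0]

π[0] = 0
j=1 s[j]='d': π[1]=0 (border '')
j=2 s[j]='b': π[2]=0 (border '')
j=3 s[j]='d': π[3]=0 (border '')
j=4 s[j]='b': π[4]=0 (border '')
j=5 s[j]='a': π[5]=0 (border '')
j=6 s[j]='d': π[6]=0 (border '')
j=7 s[j]='a': π[7]=0 (border '')
j=8 s[j]='c': π[8]=1 (border 'c')
j=9 s[j]='a': k: 1→0; π[9]=0 (border '')
j=10 s[j]='a': π[10]=0 (border '')
j=11 s[j]='c': π[11]=1 (border 'c')
j=12 s[j]='d': π[12]=2 (border 'cd')
j=13 s[j]='c': k: 2→0; π[13]=1 (border 'c')
j=14 s[j]='d': π[14]=2 (border 'cd')
j=15 s[j]='a': k: 2→0; π[15]=0 (border '')
j=16 s[j]='a': π[16]=0 (border '')
j=17 s[j]='b': π[17]=0 (border '')
j=18 s[j]='a': π[18]=0 (border '')
j=19 s[j]='b': π[19]=0 (border '')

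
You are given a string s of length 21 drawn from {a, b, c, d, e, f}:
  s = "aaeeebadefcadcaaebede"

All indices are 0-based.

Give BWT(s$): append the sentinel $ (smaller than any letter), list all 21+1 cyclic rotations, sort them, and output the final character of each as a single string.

rank  rotation                last
    0  $aaeeebadefcadcaaebede  e
    1  aaebede$aaeeebadefcadc  c
    2  aaeeebadefcadcaaebede$  $
    3  adcaaebede$aaeeebadefc  c
    4  adefcadcaaebede$aaeeeb  b
    5  aebede$aaeeebadefcadca  a
    6  aeeebadefcadcaaebede$a  a
    7  badefcadcaaebede$aaeee  e
    8  bede$aaeeebadefcadcaae  e
    9  caaebede$aaeeebadefcad  d
   10  cadcaaebede$aaeeebadef  f
   11  dcaaebede$aaeeebadefca  a
   12  de$aaeeebadefcadcaaebe  e
   13  defcadcaaebede$aaeeeba  a
   14  e$aaeeebadefcadcaaebed  d
   15  ebadefcadcaaebede$aaee  e
   16  ebede$aaeeebadefcadcaa  a
   17  ede$aaeeebadefcadcaaeb  b
   18  eebadefcadcaaebede$aae  e
   19  eeebadefcadcaaebede$aa  a
   20  efcadcaaebede$aaeeebad  d
   21  fcadcaaebede$aaeeebade  e

ec$cbaaeedfaeadeabeade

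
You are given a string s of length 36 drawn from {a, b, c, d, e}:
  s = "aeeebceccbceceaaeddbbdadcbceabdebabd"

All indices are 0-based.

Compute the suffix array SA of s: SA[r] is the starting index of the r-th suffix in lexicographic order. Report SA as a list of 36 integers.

[14, 33, 28, 22, 15, 0, 32, 19, 25, 4, 9, 34, 20, 29, 24, 8, 7, 12, 26, 5, 10, 35, 21, 18, 23, 17, 30, 13, 27, 31, 3, 6, 11, 16, 2, 1]

sorted suffixes:
  #0 SA[0]=14  'aaeddbbdadcbceabdebabd'
  #1 SA[1]=33  'abd'
  #2 SA[2]=28  'abdebabd'
  #3 SA[3]=22  'adcbceabdebabd'
  #4 SA[4]=15  'aeddbbdadcbceabdebabd'
  #5 SA[5]=0  'aeeebceccbceceaaeddbbdadcbceabdebabd'
  #6 SA[6]=32  'babd'
  #7 SA[7]=19  'bbdadcbceabdebabd'
  #8 SA[8]=25  'bceabdebabd'
  #9 SA[9]=4  'bceccbceceaaeddbbdadcbceabdebabd'
  #10 SA[10]=9  'bceceaaeddbbdadcbceabdebabd'
  #11 SA[11]=34  'bd'
  #12 SA[12]=20  'bdadcbceabdebabd'
  #13 SA[13]=29  'bdebabd'
  #14 SA[14]=24  'cbceabdebabd'
  #15 SA[15]=8  'cbceceaaeddbbdadcbceabdebabd'
  #16 SA[16]=7  'ccbceceaaeddbbdadcbceabdebabd'
  #17 SA[17]=12  'ceaaeddbbdadcbceabdebabd'
  #18 SA[18]=26  'ceabdebabd'
  #19 SA[19]=5  'ceccbceceaaeddbbdadcbceabdebabd'
  #20 SA[20]=10  'ceceaaeddbbdadcbceabdebabd'
  #21 SA[21]=35  'd'
  #22 SA[22]=21  'dadcbceabdebabd'
  #23 SA[23]=18  'dbbdadcbceabdebabd'
  #24 SA[24]=23  'dcbceabdebabd'
  #25 SA[25]=17  'ddbbdadcbceabdebabd'
  #26 SA[26]=30  'debabd'
  #27 SA[27]=13  'eaaeddbbdadcbceabdebabd'
  #28 SA[28]=27  'eabdebabd'
  #29 SA[29]=31  'ebabd'
  #30 SA[30]=3  'ebceccbceceaaeddbbdadcbceabdebabd'
  #31 SA[31]=6  'eccbceceaaeddbbdadcbceabdebabd'
  #32 SA[32]=11  'eceaaeddbbdadcbceabdebabd'
  #33 SA[33]=16  'eddbbdadcbceabdebabd'
  #34 SA[34]=2  'eebceccbceceaaeddbbdadcbceabdebabd'
  #35 SA[35]=1  'eeebceccbceceaaeddbbdadcbceabdebabd'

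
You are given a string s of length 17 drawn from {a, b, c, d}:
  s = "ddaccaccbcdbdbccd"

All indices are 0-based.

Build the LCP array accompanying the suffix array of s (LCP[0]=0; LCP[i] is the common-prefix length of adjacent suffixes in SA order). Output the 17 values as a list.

[0, 3, 0, 2, 1, 0, 1, 1, 2, 2, 1, 2, 0, 1, 1, 2, 1]

rank | idx | suffix
   0 |   2 | accaccbcdbdbccd
   1 |   5 | accbcdbdbccd
   2 |  13 | bccd
   3 |   8 | bcdbdbccd
   4 |  11 | bdbccd
   5 |   4 | caccbcdbdbccd
   6 |   7 | cbcdbdbccd
   7 |   3 | ccaccbcdbdbccd
   8 |   6 | ccbcdbdbccd
   9 |  14 | ccd
  10 |  15 | cd
  11 |   9 | cdbdbccd
  12 |  16 | d
  13 |   1 | daccaccbcdbdbccd
  14 |  12 | dbccd
  15 |  10 | dbdbccd
  16 |   0 | ddaccaccbcdbdbccd

SA = [2, 5, 13, 8, 11, 4, 7, 3, 6, 14, 15, 9, 16, 1, 12, 10, 0]
rank  pair      lcp
   1  s[2:],s[5:]  3  'acc'
   2  s[5:],s[13:]  0  ''
   3  s[13:],s[8:]  2  'bc'
   4  s[8:],s[11:]  1  'b'
   5  s[11:],s[4:]  0  ''
   6  s[4:],s[7:]  1  'c'
   7  s[7:],s[3:]  1  'c'
   8  s[3:],s[6:]  2  'cc'
   9  s[6:],s[14:]  2  'cc'
  10  s[14:],s[15:]  1  'c'
  11  s[15:],s[9:]  2  'cd'
  12  s[9:],s[16:]  0  ''
  13  s[16:],s[1:]  1  'd'
  14  s[1:],s[12:]  1  'd'
  15  s[12:],s[10:]  2  'db'
  16  s[10:],s[0:]  1  'd'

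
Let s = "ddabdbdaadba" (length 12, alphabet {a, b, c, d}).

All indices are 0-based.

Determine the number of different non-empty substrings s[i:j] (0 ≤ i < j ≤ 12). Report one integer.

rank | idx | suffix
   0 |  11 | a
   1 |   7 | aadba
   2 |   2 | abdbdaadba
   3 |   8 | adba
   4 |  10 | ba
   5 |   5 | bdaadba
   6 |   3 | bdbdaadba
   7 |   6 | daadba
   8 |   1 | dabdbdaadba
   9 |   9 | dba
  10 |   4 | dbdaadba
  11 |   0 | ddabdbdaadba

SA = [11, 7, 2, 8, 10, 5, 3, 6, 1, 9, 4, 0]
[i] adj suffixes → lcp
  [1] 11/7 → 1 ('a')
  [2] 7/2 → 1 ('a')
  [3] 2/8 → 1 ('a')
  [4] 8/10 → 0 ('')
  [5] 10/5 → 1 ('b')
  [6] 5/3 → 2 ('bd')
  [7] 3/6 → 0 ('')
  [8] 6/1 → 2 ('da')
  [9] 1/9 → 1 ('d')
  [10] 9/4 → 2 ('db')
  [11] 4/0 → 1 ('d')

n(n+1)/2 = 12·13/2 = 78
Σ LCP = 0 + 1 + 1 + 1 + 0 + 1 + 2 + 0 + 2 + 1 + 2 + 1 = 12
distinct = 78 − 12 = 66

66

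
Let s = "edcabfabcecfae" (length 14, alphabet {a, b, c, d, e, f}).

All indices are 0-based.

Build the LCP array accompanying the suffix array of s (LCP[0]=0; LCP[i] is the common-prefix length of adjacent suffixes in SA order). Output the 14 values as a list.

[0, 2, 1, 0, 1, 0, 1, 1, 0, 0, 1, 1, 0, 2]

sorted suffixes:
  #0 SA[0]=6  'abcecfae'
  #1 SA[1]=3  'abfabcecfae'
  #2 SA[2]=12  'ae'
  #3 SA[3]=7  'bcecfae'
  #4 SA[4]=4  'bfabcecfae'
  #5 SA[5]=2  'cabfabcecfae'
  #6 SA[6]=8  'cecfae'
  #7 SA[7]=10  'cfae'
  #8 SA[8]=1  'dcabfabcecfae'
  #9 SA[9]=13  'e'
  #10 SA[10]=9  'ecfae'
  #11 SA[11]=0  'edcabfabcecfae'
  #12 SA[12]=5  'fabcecfae'
  #13 SA[13]=11  'fae'

SA = [6, 3, 12, 7, 4, 2, 8, 10, 1, 13, 9, 0, 5, 11]
[i] adj suffixes → lcp
  [1] 6/3 → 2 ('ab')
  [2] 3/12 → 1 ('a')
  [3] 12/7 → 0 ('')
  [4] 7/4 → 1 ('b')
  [5] 4/2 → 0 ('')
  [6] 2/8 → 1 ('c')
  [7] 8/10 → 1 ('c')
  [8] 10/1 → 0 ('')
  [9] 1/13 → 0 ('')
  [10] 13/9 → 1 ('e')
  [11] 9/0 → 1 ('e')
  [12] 0/5 → 0 ('')
  [13] 5/11 → 2 ('fa')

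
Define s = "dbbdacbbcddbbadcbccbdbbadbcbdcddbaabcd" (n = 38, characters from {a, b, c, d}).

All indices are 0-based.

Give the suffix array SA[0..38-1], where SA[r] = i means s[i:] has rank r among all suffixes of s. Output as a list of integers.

sorted suffixes:
  #0 SA[0]=33  'aabcd'
  #1 SA[1]=34  'abcd'
  #2 SA[2]=4  'acbbcddbbadcbccbdbbadbcbdcddbaabcd'
  #3 SA[3]=23  'adbcbdcddbaabcd'
  #4 SA[4]=13  'adcbccbdbbadbcbdcddbaabcd'
  #5 SA[5]=32  'baabcd'
  #6 SA[6]=22  'badbcbdcddbaabcd'
  #7 SA[7]=12  'badcbccbdbbadbcbdcddbaabcd'
  #8 SA[8]=21  'bbadbcbdcddbaabcd'
  #9 SA[9]=11  'bbadcbccbdbbadbcbdcddbaabcd'
  #10 SA[10]=6  'bbcddbbadcbccbdbbadbcbdcddbaabcd'
  #11 SA[11]=1  'bbdacbbcddbbadcbccbdbbadbcbdcddbaabcd'
  #12 SA[12]=25  'bcbdcddbaabcd'
  #13 SA[13]=16  'bccbdbbadbcbdcddbaabcd'
  #14 SA[14]=35  'bcd'
  #15 SA[15]=7  'bcddbbadcbccbdbbadbcbdcddbaabcd'
  #16 SA[16]=2  'bdacbbcddbbadcbccbdbbadbcbdcddbaabcd'
  #17 SA[17]=19  'bdbbadbcbdcddbaabcd'
  #18 SA[18]=27  'bdcddbaabcd'
  #19 SA[19]=5  'cbbcddbbadcbccbdbbadbcbdcddbaabcd'
  #20 SA[20]=15  'cbccbdbbadbcbdcddbaabcd'
  #21 SA[21]=18  'cbdbbadbcbdcddbaabcd'
  #22 SA[22]=26  'cbdcddbaabcd'
  #23 SA[23]=17  'ccbdbbadbcbdcddbaabcd'
  #24 SA[24]=36  'cd'
  #25 SA[25]=29  'cddbaabcd'
  #26 SA[26]=8  'cddbbadcbccbdbbadbcbdcddbaabcd'
  #27 SA[27]=37  'd'
  #28 SA[28]=3  'dacbbcddbbadcbccbdbbadbcbdcddbaabcd'
  #29 SA[29]=31  'dbaabcd'
  #30 SA[30]=20  'dbbadbcbdcddbaabcd'
  #31 SA[31]=10  'dbbadcbccbdbbadbcbdcddbaabcd'
  #32 SA[32]=0  'dbbdacbbcddbbadcbccbdbbadbcbdcddbaabcd'
  #33 SA[33]=24  'dbcbdcddbaabcd'
  #34 SA[34]=14  'dcbccbdbbadbcbdcddbaabcd'
  #35 SA[35]=28  'dcddbaabcd'
  #36 SA[36]=30  'ddbaabcd'
  #37 SA[37]=9  'ddbbadcbccbdbbadbcbdcddbaabcd'

[33, 34, 4, 23, 13, 32, 22, 12, 21, 11, 6, 1, 25, 16, 35, 7, 2, 19, 27, 5, 15, 18, 26, 17, 36, 29, 8, 37, 3, 31, 20, 10, 0, 24, 14, 28, 30, 9]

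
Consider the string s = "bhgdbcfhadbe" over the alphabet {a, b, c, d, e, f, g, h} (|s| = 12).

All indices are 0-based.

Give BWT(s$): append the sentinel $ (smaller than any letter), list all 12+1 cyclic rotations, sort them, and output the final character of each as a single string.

rank  rotation       last
    0  $bhgdbcfhadbe  e
    1  adbe$bhgdbcfh  h
    2  bcfhadbe$bhgd  d
    3  be$bhgdbcfhad  d
    4  bhgdbcfhadbe$  $
    5  cfhadbe$bhgdb  b
    6  dbcfhadbe$bhg  g
    7  dbe$bhgdbcfha  a
    8  e$bhgdbcfhadb  b
    9  fhadbe$bhgdbc  c
   10  gdbcfhadbe$bh  h
   11  hadbe$bhgdbcf  f
   12  hgdbcfhadbe$b  b

ehdd$bgabchfb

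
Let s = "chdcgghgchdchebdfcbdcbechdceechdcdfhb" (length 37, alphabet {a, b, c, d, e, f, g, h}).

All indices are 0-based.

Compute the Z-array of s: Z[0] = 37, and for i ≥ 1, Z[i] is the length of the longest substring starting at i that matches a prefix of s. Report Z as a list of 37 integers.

[37, 0, 0, 1, 0, 0, 0, 0, 4, 0, 0, 2, 0, 0, 0, 0, 0, 1, 0, 0, 1, 0, 0, 4, 0, 0, 1, 0, 0, 4, 0, 0, 1, 0, 0, 0, 0]

Z[0]=37
i=1: i≥r, start 0; Z[1]=0
i=2: i≥r, start 0; Z[2]=0
i=3: i≥r, start 0; Z[3]=1 grow→box=[3,4)
i=4: i≥r, start 0; Z[4]=0
i=5: i≥r, start 0; Z[5]=0
i=6: i≥r, start 0; Z[6]=0
i=7: i≥r, start 0; Z[7]=0
i=8: i≥r, start 0; Z[8]=4 grow→box=[8,12)
i=9: min(r-i=3, Z[1]=0)=0; Z[9]=0
i=10: min(r-i=2, Z[2]=0)=0; Z[10]=0
i=11: min(r-i=1, Z[3]=1)=1; Z[11]=2 grow→box=[11,13)
i=12: min(r-i=1, Z[1]=0)=0; Z[12]=0
i=13: i≥r, start 0; Z[13]=0
i=14: i≥r, start 0; Z[14]=0
i=15: i≥r, start 0; Z[15]=0
i=16: i≥r, start 0; Z[16]=0
i=17: i≥r, start 0; Z[17]=1 grow→box=[17,18)
i=18: i≥r, start 0; Z[18]=0
i=19: i≥r, start 0; Z[19]=0
i=20: i≥r, start 0; Z[20]=1 grow→box=[20,21)
i=21: i≥r, start 0; Z[21]=0
i=22: i≥r, start 0; Z[22]=0
i=23: i≥r, start 0; Z[23]=4 grow→box=[23,27)
i=24: min(r-i=3, Z[1]=0)=0; Z[24]=0
i=25: min(r-i=2, Z[2]=0)=0; Z[25]=0
i=26: min(r-i=1, Z[3]=1)=1; Z[26]=1
i=27: i≥r, start 0; Z[27]=0
i=28: i≥r, start 0; Z[28]=0
i=29: i≥r, start 0; Z[29]=4 grow→box=[29,33)
i=30: min(r-i=3, Z[1]=0)=0; Z[30]=0
i=31: min(r-i=2, Z[2]=0)=0; Z[31]=0
i=32: min(r-i=1, Z[3]=1)=1; Z[32]=1
i=33: i≥r, start 0; Z[33]=0
i=34: i≥r, start 0; Z[34]=0
i=35: i≥r, start 0; Z[35]=0
i=36: i≥r, start 0; Z[36]=0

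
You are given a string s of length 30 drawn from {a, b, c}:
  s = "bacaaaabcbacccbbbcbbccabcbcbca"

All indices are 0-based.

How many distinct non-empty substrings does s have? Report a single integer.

rank→(start, suffix):
  0 → (29, 'a')
  1 → (3, 'aaaabcbacccbbbcbbccabcbcbca')
  2 → (4, 'aaabcbacccbbbcbbccabcbcbca')
  3 → (5, 'aabcbacccbbbcbbccabcbcbca')
  4 → (6, 'abcbacccbbbcbbccabcbcbca')
  5 → (22, 'abcbcbca')
  6 → (1, 'acaaaabcbacccbbbcbbccabcbcbca')
  7 → (10, 'acccbbbcbbccabcbcbca')
  8 → (0, 'bacaaaabcbacccbbbcbbccabcbcbca')
  9 → (9, 'bacccbbbcbbccabcbcbca')
  10 → (14, 'bbbcbbccabcbcbca')
  11 → (15, 'bbcbbccabcbcbca')
  12 → (18, 'bbccabcbcbca')
  13 → (27, 'bca')
  14 → (7, 'bcbacccbbbcbbccabcbcbca')
  15 → (16, 'bcbbccabcbcbca')
  16 → (25, 'bcbca')
  17 → (23, 'bcbcbca')
  18 → (19, 'bccabcbcbca')
  19 → (28, 'ca')
  20 → (2, 'caaaabcbacccbbbcbbccabcbcbca')
  21 → (21, 'cabcbcbca')
  22 → (8, 'cbacccbbbcbbccabcbcbca')
  23 → (13, 'cbbbcbbccabcbcbca')
  24 → (17, 'cbbccabcbcbca')
  25 → (26, 'cbca')
  26 → (24, 'cbcbca')
  27 → (20, 'ccabcbcbca')
  28 → (12, 'ccbbbcbbccabcbcbca')
  29 → (11, 'cccbbbcbbccabcbcbca')

SA = [29, 3, 4, 5, 6, 22, 1, 10, 0, 9, 14, 15, 18, 27, 7, 16, 25, 23, 19, 28, 2, 21, 8, 13, 17, 26, 24, 20, 12, 11]
rank  pair      lcp
   1  s[29:],s[3:]  1  'a'
   2  s[3:],s[4:]  3  'aaa'
   3  s[4:],s[5:]  2  'aa'
   4  s[5:],s[6:]  1  'a'
   5  s[6:],s[22:]  4  'abcb'
   6  s[22:],s[1:]  1  'a'
   7  s[1:],s[10:]  2  'ac'
   8  s[10:],s[0:]  0  ''
   9  s[0:],s[9:]  3  'bac'
  10  s[9:],s[14:]  1  'b'
  11  s[14:],s[15:]  2  'bb'
  12  s[15:],s[18:]  3  'bbc'
  13  s[18:],s[27:]  1  'b'
  14  s[27:],s[7:]  2  'bc'
  15  s[7:],s[16:]  3  'bcb'
  16  s[16:],s[25:]  3  'bcb'
  17  s[25:],s[23:]  4  'bcbc'
  18  s[23:],s[19:]  2  'bc'
  19  s[19:],s[28:]  0  ''
  20  s[28:],s[2:]  2  'ca'
  21  s[2:],s[21:]  2  'ca'
  22  s[21:],s[8:]  1  'c'
  23  s[8:],s[13:]  2  'cb'
  24  s[13:],s[17:]  3  'cbb'
  25  s[17:],s[26:]  2  'cb'
  26  s[26:],s[24:]  3  'cbc'
  27  s[24:],s[20:]  1  'c'
  28  s[20:],s[12:]  2  'cc'
  29  s[12:],s[11:]  2  'cc'

n(n+1)/2 = 30·31/2 = 465
Σ LCP = 0 + 1 + 3 + 2 + 1 + 4 + 1 + 2 + 0 + 3 + 1 + 2 + 3 + 1 + 2 + 3 + 3 + 4 + 2 + 0 + 2 + 2 + 1 + 2 + 3 + 2 + 3 + 1 + 2 + 2 = 58
distinct = 465 − 58 = 407

407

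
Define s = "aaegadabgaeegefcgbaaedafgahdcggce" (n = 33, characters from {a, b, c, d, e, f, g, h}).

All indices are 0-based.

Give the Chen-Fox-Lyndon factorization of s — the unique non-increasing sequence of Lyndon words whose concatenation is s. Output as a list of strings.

["aaegadabgaeegefcgb", "aaedafgahdcggce"]

emit factor 1: 'aaegadabgaeegefcgb' (i=0, period=18)
emit factor 2: 'aaedafgahdcggce' (i=18, period=15)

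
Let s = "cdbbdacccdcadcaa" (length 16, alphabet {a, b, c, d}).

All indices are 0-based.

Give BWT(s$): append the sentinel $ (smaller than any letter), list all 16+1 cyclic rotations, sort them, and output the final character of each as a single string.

aacdcdbddac$cbcac

rank  rotation           last
    0  $cdbbdacccdcadcaa  a
    1  a$cdbbdacccdcadca  a
    2  aa$cdbbdacccdcadc  c
    3  acccdcadcaa$cdbbd  d
    4  adcaa$cdbbdacccdc  c
    5  bbdacccdcadcaa$cd  d
    6  bdacccdcadcaa$cdb  b
    7  caa$cdbbdacccdcad  d
    8  cadcaa$cdbbdacccd  d
    9  cccdcadcaa$cdbbda  a
   10  ccdcadcaa$cdbbdac  c
   11  cdbbdacccdcadcaa$  $
   12  cdcadcaa$cdbbdacc  c
   13  dacccdcadcaa$cdbb  b
   14  dbbdacccdcadcaa$c  c
   15  dcaa$cdbbdacccdca  a
   16  dcadcaa$cdbbdaccc  c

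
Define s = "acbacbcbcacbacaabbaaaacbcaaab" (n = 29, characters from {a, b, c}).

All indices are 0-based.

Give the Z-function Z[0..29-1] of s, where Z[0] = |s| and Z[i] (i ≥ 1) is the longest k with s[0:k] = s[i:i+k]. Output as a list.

[29, 0, 0, 3, 0, 0, 0, 0, 0, 5, 0, 0, 2, 0, 1, 1, 0, 0, 1, 1, 1, 3, 0, 0, 0, 1, 1, 1, 0]

Z[0]=29
i=1: fresh scan; Z[1]=0
i=2: fresh scan; Z[2]=0
i=3: fresh scan; Z[3]=3 extend→box=[3,6)
i=4: min(r-i=2, Z[1]=0)=0; Z[4]=0
i=5: min(r-i=1, Z[2]=0)=0; Z[5]=0
i=6: fresh scan; Z[6]=0
i=7: fresh scan; Z[7]=0
i=8: fresh scan; Z[8]=0
i=9: fresh scan; Z[9]=5 extend→box=[9,14)
i=10: min(r-i=4, Z[1]=0)=0; Z[10]=0
i=11: min(r-i=3, Z[2]=0)=0; Z[11]=0
i=12: min(r-i=2, Z[3]=3)=2; Z[12]=2
i=13: min(r-i=1, Z[4]=0)=0; Z[13]=0
i=14: fresh scan; Z[14]=1 extend→box=[14,15)
i=15: fresh scan; Z[15]=1 extend→box=[15,16)
i=16: fresh scan; Z[16]=0
i=17: fresh scan; Z[17]=0
i=18: fresh scan; Z[18]=1 extend→box=[18,19)
i=19: fresh scan; Z[19]=1 extend→box=[19,20)
i=20: fresh scan; Z[20]=1 extend→box=[20,21)
i=21: fresh scan; Z[21]=3 extend→box=[21,24)
i=22: min(r-i=2, Z[1]=0)=0; Z[22]=0
i=23: min(r-i=1, Z[2]=0)=0; Z[23]=0
i=24: fresh scan; Z[24]=0
i=25: fresh scan; Z[25]=1 extend→box=[25,26)
i=26: fresh scan; Z[26]=1 extend→box=[26,27)
i=27: fresh scan; Z[27]=1 extend→box=[27,28)
i=28: fresh scan; Z[28]=0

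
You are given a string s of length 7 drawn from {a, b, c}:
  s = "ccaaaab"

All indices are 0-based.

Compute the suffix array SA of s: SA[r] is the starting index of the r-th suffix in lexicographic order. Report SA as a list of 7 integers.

[2, 3, 4, 5, 6, 1, 0]

sorted suffixes:
  #0 SA[0]=2  'aaaab'
  #1 SA[1]=3  'aaab'
  #2 SA[2]=4  'aab'
  #3 SA[3]=5  'ab'
  #4 SA[4]=6  'b'
  #5 SA[5]=1  'caaaab'
  #6 SA[6]=0  'ccaaaab'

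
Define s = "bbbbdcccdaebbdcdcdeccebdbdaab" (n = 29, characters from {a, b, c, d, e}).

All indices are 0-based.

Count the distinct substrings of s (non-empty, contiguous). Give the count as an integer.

sorted suffixes:
  #0 SA[0]=26  'aab'
  #1 SA[1]=27  'ab'
  #2 SA[2]=9  'aebbdcdcdeccebdbdaab'
  #3 SA[3]=28  'b'
  #4 SA[4]=0  'bbbbdcccdaebbdcdcdeccebdbdaab'
  #5 SA[5]=1  'bbbdcccdaebbdcdcdeccebdbdaab'
  #6 SA[6]=2  'bbdcccdaebbdcdcdeccebdbdaab'
  #7 SA[7]=11  'bbdcdcdeccebdbdaab'
  #8 SA[8]=24  'bdaab'
  #9 SA[9]=22  'bdbdaab'
  #10 SA[10]=3  'bdcccdaebbdcdcdeccebdbdaab'
  #11 SA[11]=12  'bdcdcdeccebdbdaab'
  #12 SA[12]=5  'cccdaebbdcdcdeccebdbdaab'
  #13 SA[13]=6  'ccdaebbdcdcdeccebdbdaab'
  #14 SA[14]=19  'ccebdbdaab'
  #15 SA[15]=7  'cdaebbdcdcdeccebdbdaab'
  #16 SA[16]=14  'cdcdeccebdbdaab'
  #17 SA[17]=16  'cdeccebdbdaab'
  #18 SA[18]=20  'cebdbdaab'
  #19 SA[19]=25  'daab'
  #20 SA[20]=8  'daebbdcdcdeccebdbdaab'
  #21 SA[21]=23  'dbdaab'
  #22 SA[22]=4  'dcccdaebbdcdcdeccebdbdaab'
  #23 SA[23]=13  'dcdcdeccebdbdaab'
  #24 SA[24]=15  'dcdeccebdbdaab'
  #25 SA[25]=17  'deccebdbdaab'
  #26 SA[26]=10  'ebbdcdcdeccebdbdaab'
  #27 SA[27]=21  'ebdbdaab'
  #28 SA[28]=18  'eccebdbdaab'

SA = [26, 27, 9, 28, 0, 1, 2, 11, 24, 22, 3, 12, 5, 6, 19, 7, 14, 16, 20, 25, 8, 23, 4, 13, 15, 17, 10, 21, 18]
rank  pair      lcp
   1  s[26:],s[27:]  1  'a'
   2  s[27:],s[9:]  1  'a'
   3  s[9:],s[28:]  0  ''
   4  s[28:],s[0:]  1  'b'
   5  s[0:],s[1:]  3  'bbb'
   6  s[1:],s[2:]  2  'bb'
   7  s[2:],s[11:]  4  'bbdc'
   8  s[11:],s[24:]  1  'b'
   9  s[24:],s[22:]  2  'bd'
  10  s[22:],s[3:]  2  'bd'
  11  s[3:],s[12:]  3  'bdc'
  12  s[12:],s[5:]  0  ''
  13  s[5:],s[6:]  2  'cc'
  14  s[6:],s[19:]  2  'cc'
  15  s[19:],s[7:]  1  'c'
  16  s[7:],s[14:]  2  'cd'
  17  s[14:],s[16:]  2  'cd'
  18  s[16:],s[20:]  1  'c'
  19  s[20:],s[25:]  0  ''
  20  s[25:],s[8:]  2  'da'
  21  s[8:],s[23:]  1  'd'
  22  s[23:],s[4:]  1  'd'
  23  s[4:],s[13:]  2  'dc'
  24  s[13:],s[15:]  3  'dcd'
  25  s[15:],s[17:]  1  'd'
  26  s[17:],s[10:]  0  ''
  27  s[10:],s[21:]  2  'eb'
  28  s[21:],s[18:]  1  'e'

n(n+1)/2 = 29·30/2 = 435
Σ LCP = 0 + 1 + 1 + 0 + 1 + 3 + 2 + 4 + 1 + 2 + 2 + 3 + 0 + 2 + 2 + 1 + 2 + 2 + 1 + 0 + 2 + 1 + 1 + 2 + 3 + 1 + 0 + 2 + 1 = 43
distinct = 435 − 43 = 392

392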